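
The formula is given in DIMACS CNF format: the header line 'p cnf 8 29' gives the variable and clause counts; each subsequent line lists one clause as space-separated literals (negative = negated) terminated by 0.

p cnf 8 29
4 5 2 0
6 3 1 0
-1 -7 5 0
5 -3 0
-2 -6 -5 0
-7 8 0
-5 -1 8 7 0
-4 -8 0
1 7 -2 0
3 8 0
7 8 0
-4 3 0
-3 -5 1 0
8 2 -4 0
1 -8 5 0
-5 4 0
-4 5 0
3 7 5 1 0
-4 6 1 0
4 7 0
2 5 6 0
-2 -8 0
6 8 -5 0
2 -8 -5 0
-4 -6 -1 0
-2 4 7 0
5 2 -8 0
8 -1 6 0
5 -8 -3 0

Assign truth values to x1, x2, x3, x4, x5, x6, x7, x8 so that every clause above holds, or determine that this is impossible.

Suppose x5 = True.
Unit clause (x4) forces x4 = True.
Unit clause (¬x8) forces x8 = False.
Unit clause (¬x7) forces x7 = False.
Now (x7) is unsatisfied and unit — conflict.
That branch fails; take x5 = False instead.
Unit clause (¬x3) forces x3 = False.
Unit clause (x8) forces x8 = True.
Unit clause (¬x4) forces x4 = False.
Unit clause (x2) forces x2 = True.
Now (¬x2) is unsatisfied and unit — conflict.
Both values of x5 lead to a conflict.

UNSATISFIABLE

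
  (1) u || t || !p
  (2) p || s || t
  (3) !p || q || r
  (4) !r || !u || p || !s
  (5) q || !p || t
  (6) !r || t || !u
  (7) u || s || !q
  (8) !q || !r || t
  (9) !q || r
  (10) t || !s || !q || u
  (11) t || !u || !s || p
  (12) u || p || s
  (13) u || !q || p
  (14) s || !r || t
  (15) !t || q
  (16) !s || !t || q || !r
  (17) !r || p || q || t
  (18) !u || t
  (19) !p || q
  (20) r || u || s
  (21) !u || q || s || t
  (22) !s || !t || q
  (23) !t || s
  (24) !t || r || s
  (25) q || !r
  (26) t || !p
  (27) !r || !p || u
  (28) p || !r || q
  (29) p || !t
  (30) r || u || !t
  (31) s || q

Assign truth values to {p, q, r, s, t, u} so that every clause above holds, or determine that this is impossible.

p=true; q=true; r=true; s=true; t=true; u=true

Case q = true:
The clause (r) is unit, so r = true.
The clause (t) is unit, so t = true.
The clause (s) is unit, so s = true.
The clause (p) is unit, so p = true.
The clause (u) is unit, so u = true.
This assignment satisfies each clause.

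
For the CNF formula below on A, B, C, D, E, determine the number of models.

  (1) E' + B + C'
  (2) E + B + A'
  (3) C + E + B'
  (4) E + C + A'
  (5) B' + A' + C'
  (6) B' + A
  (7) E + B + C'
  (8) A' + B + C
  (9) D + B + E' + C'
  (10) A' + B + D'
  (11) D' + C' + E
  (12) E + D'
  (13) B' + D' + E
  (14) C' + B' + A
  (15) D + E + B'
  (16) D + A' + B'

4

There are 2^5 = 32 truth assignments over (A, B, C, D, E).
Split on B. With B = 1, the clauses containing B are satisfied and B' drops from the rest; 1 of the 2^4 = 16 assignments to the other variables satisfy what remains.
With B = 0, by the same count on the reduced clause set, 3 assignments work.
Total: 1 + 3 = 4.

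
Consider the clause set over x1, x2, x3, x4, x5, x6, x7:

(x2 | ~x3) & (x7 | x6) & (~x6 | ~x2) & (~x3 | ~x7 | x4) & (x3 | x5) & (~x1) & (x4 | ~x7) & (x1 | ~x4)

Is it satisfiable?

Unit clause (~x1) forces x1 = 0.
Unit clause (~x4) forces x4 = 0.
Unit clause (~x7) forces x7 = 0.
Unit clause (x6) forces x6 = 1.
Unit clause (~x2) forces x2 = 0.
Unit clause (~x3) forces x3 = 0.
Unit clause (x5) forces x5 = 1.
This assignment satisfies each clause.
A satisfying assignment: x1=0,  x2=0,  x3=0,  x4=0,  x5=1,  x6=1,  x7=0.

Yes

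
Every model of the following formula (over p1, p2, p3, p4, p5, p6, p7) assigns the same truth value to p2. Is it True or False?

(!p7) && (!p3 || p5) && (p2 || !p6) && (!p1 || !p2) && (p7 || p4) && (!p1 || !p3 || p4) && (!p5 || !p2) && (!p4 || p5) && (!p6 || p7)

Suppose p2 = true.
Unit clause (!p7) forces p7 = false.
Unit clause (!p1) forces p1 = false.
Unit clause (p4) forces p4 = true.
Unit clause (!p5) forces p5 = false.
But (p5) is also a unit clause — contradiction.
So every satisfying assignment has p2 = False.

False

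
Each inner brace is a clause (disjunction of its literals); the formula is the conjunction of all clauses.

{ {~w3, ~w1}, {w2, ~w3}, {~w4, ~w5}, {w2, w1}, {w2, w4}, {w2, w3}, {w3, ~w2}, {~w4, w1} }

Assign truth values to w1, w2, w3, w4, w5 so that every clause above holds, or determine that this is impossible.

w1=0,  w2=1,  w3=1,  w4=0,  w5=1

Suppose w3 = 1.
From the singleton clause (~w1), w1 = 0.
From the singleton clause (w2), w2 = 1.
From the singleton clause (~w4), w4 = 0.
All clauses hold; w5 can take either value.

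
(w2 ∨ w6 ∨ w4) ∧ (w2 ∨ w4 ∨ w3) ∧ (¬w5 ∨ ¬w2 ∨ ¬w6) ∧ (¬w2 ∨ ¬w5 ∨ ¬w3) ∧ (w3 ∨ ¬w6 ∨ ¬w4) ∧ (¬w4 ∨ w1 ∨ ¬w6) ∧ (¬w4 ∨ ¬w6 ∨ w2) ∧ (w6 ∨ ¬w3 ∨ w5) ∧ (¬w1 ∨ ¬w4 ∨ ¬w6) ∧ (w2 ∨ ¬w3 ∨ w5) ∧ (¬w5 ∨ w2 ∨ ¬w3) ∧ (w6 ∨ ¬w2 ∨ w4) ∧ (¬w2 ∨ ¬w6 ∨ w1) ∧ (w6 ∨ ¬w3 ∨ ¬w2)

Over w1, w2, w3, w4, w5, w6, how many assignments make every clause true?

There are 2^6 = 64 truth assignments over (w1, w2, w3, w4, w5, w6).
Split on w5. With w5 = True, the clauses containing w5 are satisfied and ¬w5 drops from the rest; 4 of the 2^5 = 32 assignments to the other variables satisfy what remains.
With w5 = False, by the same count on the reduced clause set, 6 assignments work.
Total: 4 + 6 = 10.

10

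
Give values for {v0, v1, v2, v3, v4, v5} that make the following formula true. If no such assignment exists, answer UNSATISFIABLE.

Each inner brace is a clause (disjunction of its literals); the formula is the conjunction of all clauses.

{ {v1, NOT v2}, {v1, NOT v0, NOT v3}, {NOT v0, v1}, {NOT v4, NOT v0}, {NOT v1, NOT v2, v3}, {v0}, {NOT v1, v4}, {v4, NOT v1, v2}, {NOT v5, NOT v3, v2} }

The clause (v0) is unit, so v0 = true.
The clause (v1) is unit, so v1 = true.
The clause (NOT v4) is unit, so v4 = false.
Now (v4) is unsatisfied and unit — conflict.

UNSATISFIABLE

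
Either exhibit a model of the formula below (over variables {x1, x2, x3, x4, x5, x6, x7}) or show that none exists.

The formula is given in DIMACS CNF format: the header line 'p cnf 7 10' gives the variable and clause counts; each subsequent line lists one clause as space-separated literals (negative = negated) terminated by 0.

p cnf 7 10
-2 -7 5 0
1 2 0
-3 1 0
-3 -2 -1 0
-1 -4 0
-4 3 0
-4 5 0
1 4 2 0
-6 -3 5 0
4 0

UNSATISFIABLE

The clause (x4) is unit, so x4 = True.
The clause (¬x1) is unit, so x1 = False.
The clause (x2) is unit, so x2 = True.
The clause (¬x3) is unit, so x3 = False.
That conflicts with the unit clause (x3).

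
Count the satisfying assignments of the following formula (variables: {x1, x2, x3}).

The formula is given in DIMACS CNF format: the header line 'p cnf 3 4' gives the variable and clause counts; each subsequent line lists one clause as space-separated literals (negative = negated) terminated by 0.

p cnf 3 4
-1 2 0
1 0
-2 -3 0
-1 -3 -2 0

1

There are 2^3 = 8 truth assignments over (x1, x2, x3).
Check each against the 4 clauses (columns in the order x1, x2, x3):
  F F F  ✗ fails (x1)
  F F T  ✗ fails (x1)
  F T F  ✗ fails (x1)
  F T T  ✗ fails (x1)
  T F F  ✗ fails (¬x1 ∨ x2)
  T F T  ✗ fails (¬x1 ∨ x2)
  T T F  ✓ satisfies all
  T T T  ✗ fails (¬x2 ∨ ¬x3)
1 of the 8 rows is a model.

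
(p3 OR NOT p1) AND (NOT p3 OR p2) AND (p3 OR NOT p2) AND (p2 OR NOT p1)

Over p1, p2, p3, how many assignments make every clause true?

3

There are 2^3 = 8 truth assignments over (p1, p2, p3).
Split on p1. With p1 = true, the clauses containing p1 are satisfied and NOT p1 drops from the rest; 1 of the 2^2 = 4 assignments to the other variables satisfy what remains.
With p1 = false, by the same count on the reduced clause set, 2 assignments work.
(One model: p1=F, p2=F, p3=F.)
Total: 1 + 2 = 3.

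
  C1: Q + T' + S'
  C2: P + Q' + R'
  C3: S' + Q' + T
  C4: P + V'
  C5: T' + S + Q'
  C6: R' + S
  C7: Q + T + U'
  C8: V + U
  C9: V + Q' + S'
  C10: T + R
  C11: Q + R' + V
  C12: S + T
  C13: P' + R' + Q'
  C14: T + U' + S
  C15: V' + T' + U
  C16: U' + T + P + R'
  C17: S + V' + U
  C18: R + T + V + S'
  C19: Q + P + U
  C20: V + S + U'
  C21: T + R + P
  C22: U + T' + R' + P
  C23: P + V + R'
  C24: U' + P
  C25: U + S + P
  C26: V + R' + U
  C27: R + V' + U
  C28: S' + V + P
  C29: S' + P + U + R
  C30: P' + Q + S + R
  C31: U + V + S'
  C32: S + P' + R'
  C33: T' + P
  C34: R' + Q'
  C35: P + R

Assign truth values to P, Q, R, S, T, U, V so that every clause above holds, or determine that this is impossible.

Branch on P: set P = 1.
Branch on R: set R = 0.
Unit clause (T) forces T = 1.
Branch on Q: set Q = 1.
Unit clause (S) forces S = 1.
Unit clause (V) forces V = 1.
Unit clause (U) forces U = 1.
This assignment satisfies each clause.

P=1,  Q=1,  R=0,  S=1,  T=1,  U=1,  V=1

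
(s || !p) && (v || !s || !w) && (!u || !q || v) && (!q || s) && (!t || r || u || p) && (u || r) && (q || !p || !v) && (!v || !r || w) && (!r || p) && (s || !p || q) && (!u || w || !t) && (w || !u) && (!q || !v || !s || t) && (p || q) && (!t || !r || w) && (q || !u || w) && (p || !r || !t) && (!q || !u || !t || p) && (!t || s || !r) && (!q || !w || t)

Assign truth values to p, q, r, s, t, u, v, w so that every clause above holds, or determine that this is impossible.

p: true, q: true, r: false, s: true, t: true, u: true, v: true, w: true

Case s = true:
Case v = true:
Case u = true:
Unit clause (w) forces w = true.
Case q = true:
Unit clause (t) forces t = true.
Unit clause (p) forces p = true.
All clauses hold; r can take either value.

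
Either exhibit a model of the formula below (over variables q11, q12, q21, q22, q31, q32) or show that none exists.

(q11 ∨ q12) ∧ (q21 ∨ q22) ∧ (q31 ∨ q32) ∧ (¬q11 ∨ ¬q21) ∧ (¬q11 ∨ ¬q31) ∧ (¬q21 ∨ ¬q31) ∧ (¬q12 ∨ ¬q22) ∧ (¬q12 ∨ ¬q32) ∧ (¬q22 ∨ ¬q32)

UNSATISFIABLE

Suppose q11 = True.
Unit clause (¬q21) forces q21 = False.
Unit clause (q22) forces q22 = True.
Unit clause (¬q31) forces q31 = False.
Unit clause (q32) forces q32 = True.
Now (¬q32) is unsatisfied and unit — conflict.
Backtrack on q11: now try q11 = False.
Unit clause (q12) forces q12 = True.
Unit clause (¬q22) forces q22 = False.
Unit clause (q21) forces q21 = True.
Unit clause (¬q31) forces q31 = False.
Unit clause (q32) forces q32 = True.
Now (¬q32) is unsatisfied and unit — conflict.
Both values of q11 lead to a conflict.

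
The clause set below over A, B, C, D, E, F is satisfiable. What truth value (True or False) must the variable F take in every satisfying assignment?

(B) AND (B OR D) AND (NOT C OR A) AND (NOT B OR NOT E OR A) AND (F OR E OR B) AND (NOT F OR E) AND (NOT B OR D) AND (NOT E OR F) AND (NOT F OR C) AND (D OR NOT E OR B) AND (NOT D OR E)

Suppose F = false.
The clause (B) is unit, so B = true.
The clause (D) is unit, so D = true.
The clause (NOT E) is unit, so E = false.
That conflicts with the unit clause (E).
So every satisfying assignment has F = True.

True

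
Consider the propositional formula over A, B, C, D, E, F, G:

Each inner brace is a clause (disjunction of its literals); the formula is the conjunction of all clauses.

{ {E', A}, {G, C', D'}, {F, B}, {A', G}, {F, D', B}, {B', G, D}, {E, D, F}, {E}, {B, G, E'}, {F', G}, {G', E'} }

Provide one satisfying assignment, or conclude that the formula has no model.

The clause (E) is unit, so E = 1.
The clause (A) is unit, so A = 1.
The clause (G) is unit, so G = 1.
Now (G') is unsatisfied and unit — conflict.

UNSATISFIABLE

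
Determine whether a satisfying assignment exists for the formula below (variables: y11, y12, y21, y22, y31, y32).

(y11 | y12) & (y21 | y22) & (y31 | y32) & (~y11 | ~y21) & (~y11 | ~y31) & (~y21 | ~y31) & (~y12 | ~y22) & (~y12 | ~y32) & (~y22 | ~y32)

Unsatisfiable

Case y11 = 1:
From the singleton clause (~y21), y21 = 0.
From the singleton clause (y22), y22 = 1.
From the singleton clause (~y31), y31 = 0.
From the singleton clause (y32), y32 = 1.
Now (~y32) is unsatisfied and unit — conflict.
Undo y11 and try y11 = 0.
From the singleton clause (y12), y12 = 1.
From the singleton clause (~y22), y22 = 0.
From the singleton clause (y21), y21 = 1.
From the singleton clause (~y31), y31 = 0.
From the singleton clause (y32), y32 = 1.
Now (~y32) is unsatisfied and unit — conflict.
Either choice for y11 ends in contradiction.
No assignment satisfies every clause.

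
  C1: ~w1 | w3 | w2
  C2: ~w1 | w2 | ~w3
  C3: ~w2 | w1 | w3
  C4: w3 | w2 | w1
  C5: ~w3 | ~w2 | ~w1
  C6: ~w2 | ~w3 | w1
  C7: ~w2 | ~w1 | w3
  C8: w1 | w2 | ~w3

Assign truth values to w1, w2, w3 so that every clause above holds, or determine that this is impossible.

Suppose w1 = 0.
Suppose w2 = 0.
Unit clause (w3) forces w3 = 1.
But (~w3) is also a unit clause — contradiction.
That branch fails; take w2 = 1 instead.
Unit clause (w3) forces w3 = 1.
But (~w3) is also a unit clause — contradiction.
Either choice for w2 ends in contradiction.
That branch fails; take w1 = 1 instead.
Suppose w3 = 1.
Unit clause (w2) forces w2 = 1.
But (~w2) is also a unit clause — contradiction.
That branch fails; take w3 = 0 instead.
Unit clause (w2) forces w2 = 1.
But (~w2) is also a unit clause — contradiction.
Either choice for w3 ends in contradiction.
Either choice for w1 ends in contradiction.

UNSATISFIABLE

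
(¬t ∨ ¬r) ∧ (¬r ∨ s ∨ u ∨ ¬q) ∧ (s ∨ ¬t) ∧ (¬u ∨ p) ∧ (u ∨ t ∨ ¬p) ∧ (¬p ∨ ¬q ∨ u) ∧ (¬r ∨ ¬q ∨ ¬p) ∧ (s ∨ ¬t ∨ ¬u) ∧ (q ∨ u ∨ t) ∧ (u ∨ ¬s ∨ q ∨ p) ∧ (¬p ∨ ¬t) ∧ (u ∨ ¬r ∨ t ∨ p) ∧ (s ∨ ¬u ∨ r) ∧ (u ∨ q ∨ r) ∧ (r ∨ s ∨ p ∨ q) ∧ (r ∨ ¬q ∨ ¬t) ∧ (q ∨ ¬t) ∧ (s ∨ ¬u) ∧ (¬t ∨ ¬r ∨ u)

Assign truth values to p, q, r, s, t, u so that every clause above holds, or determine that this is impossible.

p: False,  q: True,  r: False,  s: False,  t: False,  u: False

Suppose t = False.
Suppose u = False.
(¬p) alone gives p = False.
(q) alone gives q = True.
(¬r) alone gives r = False.
Every clause is now satisfied; s is unconstrained.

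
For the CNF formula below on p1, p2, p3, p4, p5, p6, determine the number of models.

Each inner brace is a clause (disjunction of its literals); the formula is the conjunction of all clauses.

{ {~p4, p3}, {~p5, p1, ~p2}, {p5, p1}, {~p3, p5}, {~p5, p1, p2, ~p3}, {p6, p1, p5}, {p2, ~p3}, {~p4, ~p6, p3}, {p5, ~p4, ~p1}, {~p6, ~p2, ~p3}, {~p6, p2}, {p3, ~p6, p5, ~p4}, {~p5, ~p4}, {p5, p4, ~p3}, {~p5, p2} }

6

There are 2^6 = 64 truth assignments over (p1, p2, p3, p4, p5, p6).
Split on p6. With p6 = 1, the clauses containing p6 are satisfied and ~p6 drops from the rest; 2 of the 2^5 = 32 assignments to the other variables satisfy what remains.
With p6 = 0, by the same count on the reduced clause set, 4 assignments work.
Total: 2 + 4 = 6.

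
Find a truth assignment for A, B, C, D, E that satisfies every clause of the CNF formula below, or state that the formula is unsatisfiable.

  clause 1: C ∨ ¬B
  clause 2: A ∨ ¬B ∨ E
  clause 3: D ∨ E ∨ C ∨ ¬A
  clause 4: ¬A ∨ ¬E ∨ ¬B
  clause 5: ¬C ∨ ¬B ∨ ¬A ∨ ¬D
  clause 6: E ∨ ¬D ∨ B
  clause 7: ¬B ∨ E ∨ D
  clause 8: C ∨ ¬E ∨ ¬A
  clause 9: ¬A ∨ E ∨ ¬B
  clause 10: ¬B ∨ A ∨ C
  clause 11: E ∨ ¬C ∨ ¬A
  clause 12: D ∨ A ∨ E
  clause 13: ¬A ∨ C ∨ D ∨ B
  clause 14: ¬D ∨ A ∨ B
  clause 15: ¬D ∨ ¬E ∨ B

Try C = False.
From the singleton clause (¬B), B = False.
Try E = True.
From the singleton clause (¬A), A = False.
From the singleton clause (¬D), D = False.
All clauses are satisfied.

A=False,  B=False,  C=False,  D=False,  E=True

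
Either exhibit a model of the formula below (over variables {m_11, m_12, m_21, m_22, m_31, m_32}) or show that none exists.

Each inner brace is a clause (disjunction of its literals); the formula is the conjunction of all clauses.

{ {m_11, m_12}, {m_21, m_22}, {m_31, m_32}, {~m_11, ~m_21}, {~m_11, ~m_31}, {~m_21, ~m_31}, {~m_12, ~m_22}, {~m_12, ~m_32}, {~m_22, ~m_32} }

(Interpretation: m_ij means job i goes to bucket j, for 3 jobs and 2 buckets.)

UNSATISFIABLE

Case m_11 = 1:
(~m_21) alone gives m_21 = 0.
(m_22) alone gives m_22 = 1.
(~m_31) alone gives m_31 = 0.
(m_32) alone gives m_32 = 1.
That conflicts with the unit clause (~m_32).
Backtrack on m_11: now try m_11 = 0.
(m_12) alone gives m_12 = 1.
(~m_22) alone gives m_22 = 0.
(m_21) alone gives m_21 = 1.
(~m_31) alone gives m_31 = 0.
(m_32) alone gives m_32 = 1.
That conflicts with the unit clause (~m_32).
Either choice for m_11 ends in contradiction.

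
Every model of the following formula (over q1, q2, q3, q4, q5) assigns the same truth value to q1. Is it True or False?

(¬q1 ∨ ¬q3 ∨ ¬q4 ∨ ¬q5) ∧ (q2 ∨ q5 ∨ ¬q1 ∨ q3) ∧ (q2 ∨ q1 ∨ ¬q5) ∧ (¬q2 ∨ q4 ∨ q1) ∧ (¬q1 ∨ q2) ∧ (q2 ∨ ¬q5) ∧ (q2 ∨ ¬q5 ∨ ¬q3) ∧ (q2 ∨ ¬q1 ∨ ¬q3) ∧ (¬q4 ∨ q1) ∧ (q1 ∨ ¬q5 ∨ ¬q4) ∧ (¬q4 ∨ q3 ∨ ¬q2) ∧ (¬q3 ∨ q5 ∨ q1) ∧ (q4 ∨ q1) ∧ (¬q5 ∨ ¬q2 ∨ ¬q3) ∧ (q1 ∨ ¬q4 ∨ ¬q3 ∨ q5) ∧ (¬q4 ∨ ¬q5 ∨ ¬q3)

True

Suppose q1 = False.
(¬q4) alone gives q4 = False.
Now (q4) is unsatisfied and unit — conflict.
So every satisfying assignment has q1 = True.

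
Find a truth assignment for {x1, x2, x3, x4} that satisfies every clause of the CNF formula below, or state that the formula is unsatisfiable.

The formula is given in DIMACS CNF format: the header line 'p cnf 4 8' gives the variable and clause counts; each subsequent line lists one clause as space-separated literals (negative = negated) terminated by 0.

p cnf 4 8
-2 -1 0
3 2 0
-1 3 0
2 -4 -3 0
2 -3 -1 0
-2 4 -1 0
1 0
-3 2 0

Unit clause (x1) forces x1 = True.
Unit clause (¬x2) forces x2 = False.
Unit clause (x3) forces x3 = True.
Now (¬x3) is unsatisfied and unit — conflict.

UNSATISFIABLE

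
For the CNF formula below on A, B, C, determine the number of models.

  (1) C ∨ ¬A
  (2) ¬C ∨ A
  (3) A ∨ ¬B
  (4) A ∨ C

2

There are 2^3 = 8 truth assignments over (A, B, C).
Split on A. With A = True, the clauses containing A are satisfied and ¬A drops from the rest; 2 of the 2^2 = 4 assignments to the other variables satisfy what remains.
With A = False, by the same count on the reduced clause set, 0 assignments work.
Total: 2 + 0 = 2.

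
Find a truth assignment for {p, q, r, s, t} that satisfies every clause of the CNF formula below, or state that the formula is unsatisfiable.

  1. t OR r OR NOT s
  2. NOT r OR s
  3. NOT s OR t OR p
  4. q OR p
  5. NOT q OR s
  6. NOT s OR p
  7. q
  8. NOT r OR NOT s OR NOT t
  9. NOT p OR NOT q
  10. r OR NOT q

From the singleton clause (q), q = true.
From the singleton clause (s), s = true.
From the singleton clause (p), p = true.
Now (NOT p) is unsatisfied and unit — conflict.

UNSATISFIABLE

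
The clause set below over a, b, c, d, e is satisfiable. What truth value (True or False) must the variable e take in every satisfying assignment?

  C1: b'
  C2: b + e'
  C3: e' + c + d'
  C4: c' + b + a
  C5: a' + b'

False

Suppose e = 1.
(b') alone gives b = 0.
That conflicts with the unit clause (b).
So every satisfying assignment has e = False.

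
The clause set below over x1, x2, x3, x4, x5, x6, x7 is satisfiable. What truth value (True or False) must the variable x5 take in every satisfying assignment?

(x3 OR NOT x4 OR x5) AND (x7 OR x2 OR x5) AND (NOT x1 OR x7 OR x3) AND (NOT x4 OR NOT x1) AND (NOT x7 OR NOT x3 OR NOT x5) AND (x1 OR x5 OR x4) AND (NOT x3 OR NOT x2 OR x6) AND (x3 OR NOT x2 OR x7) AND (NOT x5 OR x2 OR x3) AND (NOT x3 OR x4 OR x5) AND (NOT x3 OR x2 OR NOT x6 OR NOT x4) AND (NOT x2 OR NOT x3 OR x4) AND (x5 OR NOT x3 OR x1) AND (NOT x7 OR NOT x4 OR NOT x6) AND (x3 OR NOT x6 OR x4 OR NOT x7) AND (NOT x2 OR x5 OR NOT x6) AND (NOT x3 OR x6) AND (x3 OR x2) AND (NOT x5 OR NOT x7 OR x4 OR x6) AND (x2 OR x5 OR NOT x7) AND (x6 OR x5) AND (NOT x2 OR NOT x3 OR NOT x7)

True

Suppose x5 = false.
Unit clause (x6) forces x6 = true.
Unit clause (NOT x2) forces x2 = false.
Unit clause (x7) forces x7 = true.
But (NOT x7) is also a unit clause — contradiction.
So every satisfying assignment has x5 = True.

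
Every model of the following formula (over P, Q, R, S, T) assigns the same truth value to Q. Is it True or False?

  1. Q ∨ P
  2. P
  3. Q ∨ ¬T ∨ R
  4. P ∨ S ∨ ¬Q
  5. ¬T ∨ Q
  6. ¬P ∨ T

True

Suppose Q = False.
Unit clause (P) forces P = True.
Unit clause (¬T) forces T = False.
That conflicts with the unit clause (T).
So every satisfying assignment has Q = True.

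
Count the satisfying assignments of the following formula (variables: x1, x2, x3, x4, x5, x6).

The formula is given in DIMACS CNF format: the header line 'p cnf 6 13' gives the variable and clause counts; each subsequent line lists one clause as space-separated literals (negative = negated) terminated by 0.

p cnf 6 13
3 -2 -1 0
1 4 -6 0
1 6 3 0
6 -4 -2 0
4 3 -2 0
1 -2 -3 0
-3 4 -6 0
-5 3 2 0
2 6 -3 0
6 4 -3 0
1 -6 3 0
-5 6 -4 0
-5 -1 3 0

10

There are 2^6 = 64 truth assignments over (x1, x2, x3, x4, x5, x6).
Split on x2. With x2 = True, the clauses containing x2 are satisfied and ¬x2 drops from the rest; 2 of the 2^5 = 32 assignments to the other variables satisfy what remains.
With x2 = False, by the same count on the reduced clause set, 8 assignments work.
Total: 2 + 8 = 10.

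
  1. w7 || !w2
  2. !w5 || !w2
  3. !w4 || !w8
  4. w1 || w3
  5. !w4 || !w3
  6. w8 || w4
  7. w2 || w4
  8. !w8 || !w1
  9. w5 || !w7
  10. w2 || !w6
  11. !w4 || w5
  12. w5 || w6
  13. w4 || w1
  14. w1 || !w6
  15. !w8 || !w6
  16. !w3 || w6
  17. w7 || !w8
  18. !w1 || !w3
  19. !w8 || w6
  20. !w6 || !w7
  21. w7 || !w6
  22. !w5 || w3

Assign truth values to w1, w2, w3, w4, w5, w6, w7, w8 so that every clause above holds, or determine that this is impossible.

UNSATISFIABLE

Branch on w7: set w7 = true.
From the singleton clause (w5), w5 = true.
From the singleton clause (!w2), w2 = false.
From the singleton clause (w4), w4 = true.
From the singleton clause (!w8), w8 = false.
From the singleton clause (!w3), w3 = false.
But (w3) is also a unit clause — contradiction.
Undo w7 and try w7 = false.
From the singleton clause (!w2), w2 = false.
From the singleton clause (w4), w4 = true.
From the singleton clause (!w8), w8 = false.
From the singleton clause (!w3), w3 = false.
From the singleton clause (w1), w1 = true.
From the singleton clause (!w6), w6 = false.
From the singleton clause (w5), w5 = true.
But (!w5) is also a unit clause — contradiction.
Both values of w7 lead to a conflict.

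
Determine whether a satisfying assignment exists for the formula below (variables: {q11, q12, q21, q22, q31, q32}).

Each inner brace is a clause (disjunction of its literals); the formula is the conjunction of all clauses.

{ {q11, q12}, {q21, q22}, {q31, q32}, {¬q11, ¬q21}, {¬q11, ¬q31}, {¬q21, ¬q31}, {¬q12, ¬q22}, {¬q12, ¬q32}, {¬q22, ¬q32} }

No, unsatisfiable

Branch on q11: set q11 = True.
The clause (¬q21) is unit, so q21 = False.
The clause (q22) is unit, so q22 = True.
The clause (¬q31) is unit, so q31 = False.
The clause (q32) is unit, so q32 = True.
Now (¬q32) is unsatisfied and unit — conflict.
Undo q11 and try q11 = False.
The clause (q12) is unit, so q12 = True.
The clause (¬q22) is unit, so q22 = False.
The clause (q21) is unit, so q21 = True.
The clause (¬q31) is unit, so q31 = False.
The clause (q32) is unit, so q32 = True.
Now (¬q32) is unsatisfied and unit — conflict.
Both values of q11 lead to a conflict.
No assignment satisfies every clause.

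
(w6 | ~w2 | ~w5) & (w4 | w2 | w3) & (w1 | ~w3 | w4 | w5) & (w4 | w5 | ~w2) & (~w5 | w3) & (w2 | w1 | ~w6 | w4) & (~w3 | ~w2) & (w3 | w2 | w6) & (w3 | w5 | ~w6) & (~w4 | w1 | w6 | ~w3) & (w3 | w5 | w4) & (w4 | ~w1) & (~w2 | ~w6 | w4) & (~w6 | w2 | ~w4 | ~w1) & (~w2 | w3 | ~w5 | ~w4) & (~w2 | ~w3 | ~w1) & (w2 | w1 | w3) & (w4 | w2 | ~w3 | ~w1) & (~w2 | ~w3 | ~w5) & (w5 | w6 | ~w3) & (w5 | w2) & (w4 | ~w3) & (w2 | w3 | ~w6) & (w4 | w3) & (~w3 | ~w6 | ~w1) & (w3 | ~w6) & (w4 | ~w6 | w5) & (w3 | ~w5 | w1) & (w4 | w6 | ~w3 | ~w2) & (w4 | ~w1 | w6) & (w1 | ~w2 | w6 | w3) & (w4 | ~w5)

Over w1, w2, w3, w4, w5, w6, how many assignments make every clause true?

There are 2^6 = 64 truth assignments over (w1, w2, w3, w4, w5, w6).
Split on w5. With w5 = 1, the clauses containing w5 are satisfied and ~w5 drops from the rest; 2 of the 2^5 = 32 assignments to the other variables satisfy what remains.
With w5 = 0, by the same count on the reduced clause set, 1 assignment works.
(One model: w1=F, w2=F, w3=T, w4=T, w5=T, w6=T.)
Total: 2 + 1 = 3.

3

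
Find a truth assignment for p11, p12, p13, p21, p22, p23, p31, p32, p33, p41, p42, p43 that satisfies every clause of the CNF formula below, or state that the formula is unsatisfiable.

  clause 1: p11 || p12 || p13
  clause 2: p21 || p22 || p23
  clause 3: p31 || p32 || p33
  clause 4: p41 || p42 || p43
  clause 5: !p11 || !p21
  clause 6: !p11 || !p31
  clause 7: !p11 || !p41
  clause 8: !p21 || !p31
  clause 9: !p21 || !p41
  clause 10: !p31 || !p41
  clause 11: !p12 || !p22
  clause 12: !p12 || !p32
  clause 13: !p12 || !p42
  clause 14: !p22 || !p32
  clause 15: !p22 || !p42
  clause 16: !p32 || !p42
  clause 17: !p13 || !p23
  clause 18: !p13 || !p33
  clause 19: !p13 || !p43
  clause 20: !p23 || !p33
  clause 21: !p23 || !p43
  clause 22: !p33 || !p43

Suppose p11 = false.
Suppose p12 = true.
The clause (!p22) is unit, so p22 = false.
The clause (!p32) is unit, so p32 = false.
The clause (!p42) is unit, so p42 = false.
Suppose p21 = true.
The clause (!p31) is unit, so p31 = false.
The clause (p33) is unit, so p33 = true.
The clause (!p41) is unit, so p41 = false.
The clause (p43) is unit, so p43 = true.
That conflicts with the unit clause (!p43).
So p21 must be the other value — set p21 = false.
The clause (p23) is unit, so p23 = true.
The clause (!p13) is unit, so p13 = false.
The clause (!p33) is unit, so p33 = false.
The clause (p31) is unit, so p31 = true.
The clause (!p41) is unit, so p41 = false.
The clause (p43) is unit, so p43 = true.
That conflicts with the unit clause (!p43).
Either choice for p21 ends in contradiction.
So p12 must be the other value — set p12 = false.
The clause (p13) is unit, so p13 = true.
The clause (!p23) is unit, so p23 = false.
The clause (!p33) is unit, so p33 = false.
The clause (!p43) is unit, so p43 = false.
Suppose p21 = true.
The clause (!p31) is unit, so p31 = false.
The clause (p32) is unit, so p32 = true.
The clause (!p41) is unit, so p41 = false.
The clause (p42) is unit, so p42 = true.
That conflicts with the unit clause (!p42).
So p21 must be the other value — set p21 = false.
The clause (p22) is unit, so p22 = true.
The clause (!p32) is unit, so p32 = false.
The clause (p31) is unit, so p31 = true.
The clause (!p41) is unit, so p41 = false.
The clause (p42) is unit, so p42 = true.
That conflicts with the unit clause (!p42).
Either choice for p21 ends in contradiction.
Either choice for p12 ends in contradiction.
So p11 must be the other value — set p11 = true.
The clause (!p21) is unit, so p21 = false.
The clause (!p31) is unit, so p31 = false.
The clause (!p41) is unit, so p41 = false.
Suppose p22 = true.
The clause (!p12) is unit, so p12 = false.
The clause (!p32) is unit, so p32 = false.
The clause (p33) is unit, so p33 = true.
The clause (!p42) is unit, so p42 = false.
The clause (p43) is unit, so p43 = true.
That conflicts with the unit clause (!p43).
So p22 must be the other value — set p22 = false.
The clause (p23) is unit, so p23 = true.
The clause (!p13) is unit, so p13 = false.
The clause (!p33) is unit, so p33 = false.
The clause (p32) is unit, so p32 = true.
The clause (!p12) is unit, so p12 = false.
The clause (!p42) is unit, so p42 = false.
The clause (p43) is unit, so p43 = true.
That conflicts with the unit clause (!p43).
Either choice for p22 ends in contradiction.
Either choice for p11 ends in contradiction.

UNSATISFIABLE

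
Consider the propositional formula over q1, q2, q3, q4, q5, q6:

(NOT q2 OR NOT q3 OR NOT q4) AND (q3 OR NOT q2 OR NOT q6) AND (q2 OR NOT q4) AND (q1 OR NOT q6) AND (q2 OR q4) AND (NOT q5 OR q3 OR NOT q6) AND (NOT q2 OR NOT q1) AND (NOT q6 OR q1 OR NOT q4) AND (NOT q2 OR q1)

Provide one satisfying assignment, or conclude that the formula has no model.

UNSATISFIABLE

Branch on q2: set q2 = true.
From the singleton clause (NOT q1), q1 = false.
But (q1) is also a unit clause — contradiction.
Backtrack on q2: now try q2 = false.
From the singleton clause (NOT q4), q4 = false.
But (q4) is also a unit clause — contradiction.
Both values of q2 lead to a conflict.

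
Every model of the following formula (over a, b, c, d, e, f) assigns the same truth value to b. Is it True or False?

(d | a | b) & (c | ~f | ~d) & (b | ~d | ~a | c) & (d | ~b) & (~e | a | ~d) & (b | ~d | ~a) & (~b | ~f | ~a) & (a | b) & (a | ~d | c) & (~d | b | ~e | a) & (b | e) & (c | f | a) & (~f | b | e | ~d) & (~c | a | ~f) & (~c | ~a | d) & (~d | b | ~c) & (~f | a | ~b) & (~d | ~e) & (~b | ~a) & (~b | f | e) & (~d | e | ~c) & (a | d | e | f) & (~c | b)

Suppose b = 1.
From the singleton clause (d), d = 1.
From the singleton clause (~e), e = 0.
From the singleton clause (~a), a = 0.
From the singleton clause (c), c = 1.
That conflicts with the unit clause (~c).
So every satisfying assignment has b = False.

False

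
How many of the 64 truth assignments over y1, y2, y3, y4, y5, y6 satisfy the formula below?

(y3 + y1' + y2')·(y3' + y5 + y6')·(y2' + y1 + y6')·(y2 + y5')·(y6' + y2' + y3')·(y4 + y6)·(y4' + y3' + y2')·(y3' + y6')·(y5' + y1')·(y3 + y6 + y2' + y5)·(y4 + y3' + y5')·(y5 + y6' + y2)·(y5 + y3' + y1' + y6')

5

There are 2^6 = 64 truth assignments over (y1, y2, y3, y4, y5, y6).
Split on y1. With y1 = 1, the clauses containing y1 are satisfied and y1' drops from the rest; 2 of the 2^5 = 32 assignments to the other variables satisfy what remains.
With y1 = 0, by the same count on the reduced clause set, 3 assignments work.
Total: 2 + 3 = 5.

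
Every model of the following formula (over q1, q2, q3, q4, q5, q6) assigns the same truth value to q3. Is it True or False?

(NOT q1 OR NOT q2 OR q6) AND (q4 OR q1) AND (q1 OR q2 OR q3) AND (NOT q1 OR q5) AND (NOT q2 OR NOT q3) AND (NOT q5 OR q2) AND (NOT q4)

False

Suppose q3 = true.
From the singleton clause (NOT q2), q2 = false.
From the singleton clause (NOT q5), q5 = false.
From the singleton clause (NOT q1), q1 = false.
From the singleton clause (q4), q4 = true.
That conflicts with the unit clause (NOT q4).
So every satisfying assignment has q3 = False.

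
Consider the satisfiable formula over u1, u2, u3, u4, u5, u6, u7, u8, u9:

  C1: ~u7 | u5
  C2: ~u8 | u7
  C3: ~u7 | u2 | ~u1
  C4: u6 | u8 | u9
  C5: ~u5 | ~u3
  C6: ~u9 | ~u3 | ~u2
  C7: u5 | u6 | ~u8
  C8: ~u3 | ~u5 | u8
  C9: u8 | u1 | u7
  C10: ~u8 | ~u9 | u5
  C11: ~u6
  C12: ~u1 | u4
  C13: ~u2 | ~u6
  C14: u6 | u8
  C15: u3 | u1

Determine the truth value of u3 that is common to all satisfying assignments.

False

Suppose u3 = 1.
Unit clause (~u5) forces u5 = 0.
Unit clause (~u7) forces u7 = 0.
Unit clause (~u8) forces u8 = 0.
Unit clause (u1) forces u1 = 1.
Unit clause (~u6) forces u6 = 0.
But (u6) is also a unit clause — contradiction.
So every satisfying assignment has u3 = False.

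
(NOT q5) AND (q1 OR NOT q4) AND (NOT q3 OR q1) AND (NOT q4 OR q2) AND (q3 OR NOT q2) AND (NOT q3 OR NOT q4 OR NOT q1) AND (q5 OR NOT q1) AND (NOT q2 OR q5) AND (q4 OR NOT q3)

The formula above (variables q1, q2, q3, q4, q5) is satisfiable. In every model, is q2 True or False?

False

Suppose q2 = true.
From the singleton clause (NOT q5), q5 = false.
But (q5) is also a unit clause — contradiction.
So every satisfying assignment has q2 = False.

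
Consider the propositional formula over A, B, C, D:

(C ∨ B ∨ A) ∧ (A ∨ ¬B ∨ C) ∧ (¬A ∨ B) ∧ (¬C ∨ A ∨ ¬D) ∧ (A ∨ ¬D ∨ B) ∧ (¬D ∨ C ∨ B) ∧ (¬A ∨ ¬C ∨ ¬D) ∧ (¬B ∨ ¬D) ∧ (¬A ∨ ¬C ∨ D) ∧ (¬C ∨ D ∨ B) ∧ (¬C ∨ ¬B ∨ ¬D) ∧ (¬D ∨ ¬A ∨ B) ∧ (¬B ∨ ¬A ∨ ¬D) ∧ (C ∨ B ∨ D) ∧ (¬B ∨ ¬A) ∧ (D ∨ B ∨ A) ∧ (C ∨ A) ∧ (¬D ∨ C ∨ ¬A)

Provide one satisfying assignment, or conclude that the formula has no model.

A ↦ False, B ↦ True, C ↦ True, D ↦ False

Try A = False.
(C) alone gives C = True.
(¬D) alone gives D = False.
(B) alone gives B = True.
This assignment satisfies each clause.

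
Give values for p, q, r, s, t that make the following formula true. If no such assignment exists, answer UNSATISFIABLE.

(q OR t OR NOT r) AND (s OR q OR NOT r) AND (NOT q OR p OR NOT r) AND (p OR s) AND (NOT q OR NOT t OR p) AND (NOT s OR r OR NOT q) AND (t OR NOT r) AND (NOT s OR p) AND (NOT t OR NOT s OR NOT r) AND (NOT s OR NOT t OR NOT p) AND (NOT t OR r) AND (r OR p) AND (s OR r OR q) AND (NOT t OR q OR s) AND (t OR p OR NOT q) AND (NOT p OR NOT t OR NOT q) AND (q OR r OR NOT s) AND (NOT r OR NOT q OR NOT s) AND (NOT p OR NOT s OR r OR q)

Try p = true.
Try t = false.
The clause (NOT r) is unit, so r = false.
Try s = false.
The clause (q) is unit, so q = true.
Every clause now holds.

p: true, q: true, r: false, s: false, t: false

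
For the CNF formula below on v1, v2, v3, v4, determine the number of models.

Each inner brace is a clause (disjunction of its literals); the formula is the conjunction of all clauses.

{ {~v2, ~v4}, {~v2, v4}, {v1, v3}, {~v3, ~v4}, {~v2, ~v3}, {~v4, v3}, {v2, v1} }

2

There are 2^4 = 16 truth assignments over (v1, v2, v3, v4).
Check each against the 7 clauses (columns in the order v1, v2, v3, v4):
  F F F F  ✗ fails (v1 | v3)
  F F F T  ✗ fails (v1 | v3)
  F F T F  ✗ fails (v2 | v1)
  F F T T  ✗ fails (~v3 | ~v4)
  F T F F  ✗ fails (~v2 | v4)
  F T F T  ✗ fails (~v2 | ~v4)
  F T T F  ✗ fails (~v2 | v4)
  F T T T  ✗ fails (~v2 | ~v4)
  T F F F  ✓ satisfies all
  T F F T  ✗ fails (~v4 | v3)
  T F T F  ✓ satisfies all
  T F T T  ✗ fails (~v3 | ~v4)
  T T F F  ✗ fails (~v2 | v4)
  T T F T  ✗ fails (~v2 | ~v4)
  T T T F  ✗ fails (~v2 | v4)
  T T T T  ✗ fails (~v2 | ~v4)
2 of the 16 rows are models.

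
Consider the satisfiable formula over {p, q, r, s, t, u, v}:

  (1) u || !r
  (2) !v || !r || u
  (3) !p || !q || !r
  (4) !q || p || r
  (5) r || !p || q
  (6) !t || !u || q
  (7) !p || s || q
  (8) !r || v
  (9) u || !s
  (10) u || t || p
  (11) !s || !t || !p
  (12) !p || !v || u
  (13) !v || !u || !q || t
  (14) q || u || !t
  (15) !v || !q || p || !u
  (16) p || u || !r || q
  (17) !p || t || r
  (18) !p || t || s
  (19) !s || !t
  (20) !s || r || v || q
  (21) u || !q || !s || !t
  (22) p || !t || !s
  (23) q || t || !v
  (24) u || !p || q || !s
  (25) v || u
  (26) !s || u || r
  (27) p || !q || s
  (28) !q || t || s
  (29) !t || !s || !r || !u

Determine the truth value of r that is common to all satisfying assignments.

Suppose r = true.
(u) alone gives u = true.
(v) alone gives v = true.
Branch on p: set p = false.
(!q) alone gives q = false.
(!t) alone gives t = false.
But (t) is also a unit clause — contradiction.
That branch fails; take p = true instead.
(!q) alone gives q = false.
(!t) alone gives t = false.
But (t) is also a unit clause — contradiction.
Both values of p lead to a conflict.
So every satisfying assignment has r = False.

False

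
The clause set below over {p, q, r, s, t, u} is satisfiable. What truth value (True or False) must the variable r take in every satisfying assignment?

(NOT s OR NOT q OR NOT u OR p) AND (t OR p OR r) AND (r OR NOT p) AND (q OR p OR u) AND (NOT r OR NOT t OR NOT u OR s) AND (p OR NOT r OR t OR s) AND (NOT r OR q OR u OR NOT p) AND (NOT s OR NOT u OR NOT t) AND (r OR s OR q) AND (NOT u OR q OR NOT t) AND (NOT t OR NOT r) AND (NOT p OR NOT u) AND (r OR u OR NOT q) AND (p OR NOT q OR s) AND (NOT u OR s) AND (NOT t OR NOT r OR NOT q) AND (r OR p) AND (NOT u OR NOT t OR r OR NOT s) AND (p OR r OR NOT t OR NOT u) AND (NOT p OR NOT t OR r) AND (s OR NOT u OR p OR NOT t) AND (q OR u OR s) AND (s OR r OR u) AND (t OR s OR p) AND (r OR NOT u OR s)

Suppose r = false.
(NOT p) alone gives p = false.
That conflicts with the unit clause (p).
So every satisfying assignment has r = True.

True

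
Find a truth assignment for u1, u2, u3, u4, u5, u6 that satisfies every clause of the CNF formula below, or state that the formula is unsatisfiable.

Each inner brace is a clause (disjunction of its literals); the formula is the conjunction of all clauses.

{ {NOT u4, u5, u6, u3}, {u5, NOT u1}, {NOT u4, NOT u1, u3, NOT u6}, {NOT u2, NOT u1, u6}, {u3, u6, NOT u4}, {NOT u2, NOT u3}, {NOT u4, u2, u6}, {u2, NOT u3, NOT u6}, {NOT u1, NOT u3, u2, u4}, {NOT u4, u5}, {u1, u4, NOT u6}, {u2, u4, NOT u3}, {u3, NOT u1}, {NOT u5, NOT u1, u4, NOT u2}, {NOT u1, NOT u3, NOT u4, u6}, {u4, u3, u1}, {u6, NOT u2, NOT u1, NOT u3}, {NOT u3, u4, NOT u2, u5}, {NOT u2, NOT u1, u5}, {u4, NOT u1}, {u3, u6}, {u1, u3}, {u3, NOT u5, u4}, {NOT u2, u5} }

UNSATISFIABLE

Case u5 = true:
Case u2 = false:
Case u4 = false:
The clause (NOT u3) is unit, so u3 = false.
That conflicts with the unit clause (u3).
Undo u4 and try u4 = true.
The clause (u6) is unit, so u6 = true.
The clause (NOT u3) is unit, so u3 = false.
The clause (NOT u1) is unit, so u1 = false.
That conflicts with the unit clause (u1).
Either choice for u4 ends in contradiction.
Undo u2 and try u2 = true.
The clause (NOT u3) is unit, so u3 = false.
The clause (NOT u1) is unit, so u1 = false.
That conflicts with the unit clause (u1).
Either choice for u2 ends in contradiction.
Undo u5 and try u5 = false.
The clause (NOT u1) is unit, so u1 = false.
The clause (NOT u4) is unit, so u4 = false.
The clause (NOT u6) is unit, so u6 = false.
The clause (u3) is unit, so u3 = true.
The clause (NOT u2) is unit, so u2 = false.
That conflicts with the unit clause (u2).
Either choice for u5 ends in contradiction.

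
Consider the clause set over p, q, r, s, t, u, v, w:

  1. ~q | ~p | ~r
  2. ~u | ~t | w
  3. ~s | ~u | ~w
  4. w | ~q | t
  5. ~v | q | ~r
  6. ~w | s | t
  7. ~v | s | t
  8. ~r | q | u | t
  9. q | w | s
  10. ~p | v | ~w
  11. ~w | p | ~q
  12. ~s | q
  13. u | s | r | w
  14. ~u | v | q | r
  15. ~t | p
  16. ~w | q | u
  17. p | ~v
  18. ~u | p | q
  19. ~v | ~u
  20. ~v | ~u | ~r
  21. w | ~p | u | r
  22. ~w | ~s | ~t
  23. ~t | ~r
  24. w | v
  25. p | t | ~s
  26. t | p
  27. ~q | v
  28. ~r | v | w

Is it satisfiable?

Yes

Case s = 1:
The clause (q) is unit, so q = 1.
The clause (v) is unit, so v = 1.
The clause (p) is unit, so p = 1.
The clause (~r) is unit, so r = 0.
The clause (~u) is unit, so u = 0.
The clause (w) is unit, so w = 1.
The clause (~t) is unit, so t = 0.
This assignment satisfies each clause.
A satisfying assignment: p=1,  q=1,  r=0,  s=1,  t=0,  u=0,  v=1,  w=1.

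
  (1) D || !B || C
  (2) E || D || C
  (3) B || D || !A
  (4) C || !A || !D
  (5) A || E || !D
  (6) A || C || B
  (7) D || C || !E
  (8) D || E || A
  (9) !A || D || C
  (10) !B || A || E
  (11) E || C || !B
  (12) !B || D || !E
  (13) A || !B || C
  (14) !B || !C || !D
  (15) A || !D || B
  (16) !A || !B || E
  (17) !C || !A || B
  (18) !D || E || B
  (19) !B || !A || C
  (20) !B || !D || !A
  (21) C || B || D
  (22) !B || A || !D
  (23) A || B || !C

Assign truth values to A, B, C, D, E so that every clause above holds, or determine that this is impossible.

UNSATISFIABLE

Suppose D = true.
Suppose C = true.
The clause (!B) is unit, so B = false.
The clause (A) is unit, so A = true.
That conflicts with the unit clause (!A).
Undo C and try C = false.
The clause (!A) is unit, so A = false.
The clause (E) is unit, so E = true.
The clause (B) is unit, so B = true.
That conflicts with the unit clause (!B).
Either choice for C ends in contradiction.
Undo D and try D = false.
Suppose B = false.
The clause (!A) is unit, so A = false.
The clause (C) is unit, so C = true.
That conflicts with the unit clause (!C).
Undo B and try B = true.
The clause (C) is unit, so C = true.
The clause (!E) is unit, so E = false.
The clause (A) is unit, so A = true.
That conflicts with the unit clause (!A).
Either choice for B ends in contradiction.
Either choice for D ends in contradiction.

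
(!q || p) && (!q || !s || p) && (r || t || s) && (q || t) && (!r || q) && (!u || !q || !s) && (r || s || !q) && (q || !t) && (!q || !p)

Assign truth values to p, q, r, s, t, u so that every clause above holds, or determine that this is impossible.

Branch on q: set q = false.
The clause (t) is unit, so t = true.
Now (!t) is unsatisfied and unit — conflict.
So q must be the other value — set q = true.
The clause (p) is unit, so p = true.
Now (!p) is unsatisfied and unit — conflict.
Neither q = true nor q = false works.

UNSATISFIABLE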